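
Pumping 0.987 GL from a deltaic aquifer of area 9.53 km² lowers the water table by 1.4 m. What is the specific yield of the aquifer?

Sy ≈ 0.074

A = 9.53 km² = 9.53 × 10^6 m²
ΔV = 0.987 GL = 9.87 × 10^5 m³
Sy = ΔV / (A × Δh) = 9.87 × 10^5 m³ / (9.53 × 10^6 m² × 1.4 m) = 0.07398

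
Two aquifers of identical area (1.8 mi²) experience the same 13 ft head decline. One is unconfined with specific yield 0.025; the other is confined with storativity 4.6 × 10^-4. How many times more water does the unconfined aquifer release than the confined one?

A = 1.8 mi² = 4.662 × 10^6 m²
Δh = 13 ft = 3.962 m
Unconfined: ΔV_u = Sy × A × Δh = 0.025 × 4.662 × 10^6 × 3.962 = 4.618 × 10^5 m³
Confined: ΔV_c = S × A × Δh = 4.6 × 10^-4 × 4.662 × 10^6 × 3.962 = 8497 m³
Ratio = ΔV_u / ΔV_c = Sy / S = 0.025 / 4.6 × 10^-4 = 54.35

ΔV_u / ΔV_c ≈ 54.3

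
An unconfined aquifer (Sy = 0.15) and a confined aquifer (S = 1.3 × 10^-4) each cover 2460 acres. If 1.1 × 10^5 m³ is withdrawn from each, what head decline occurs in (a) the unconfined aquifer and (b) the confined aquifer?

A = 2460 acres = 9.955 × 10^6 m²
Unconfined: Δh_u = ΔV/(Sy·A) = 1.1 × 10^5/(0.15 × 9.955 × 10^6) = 0.07366 m
Confined: Δh_c = ΔV/(S·A) = 1.1 × 10^5/(1.3 × 10^-4 × 9.955 × 10^6) = 85 m

Δh_u ≈ 0.0737 m; Δh_c ≈ 85 m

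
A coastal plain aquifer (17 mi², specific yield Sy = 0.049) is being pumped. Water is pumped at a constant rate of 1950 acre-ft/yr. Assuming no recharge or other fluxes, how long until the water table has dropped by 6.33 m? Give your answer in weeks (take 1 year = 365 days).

t ≈ 296 weeks

A = 17 mi² = 4.403 × 10^7 m²
ΔV = Sy × A × Δh = 0.049 × 4.403 × 10^7 × 6.33 = 1.366 × 10^7 m³
Q = 1950 acre-ft/yr = 6590 m³/d
t = ΔV / Q = 1.366 × 10^7 m³ / 6590 m³/d = 2072 d
t = 2072 d ≈ 296.1 weeks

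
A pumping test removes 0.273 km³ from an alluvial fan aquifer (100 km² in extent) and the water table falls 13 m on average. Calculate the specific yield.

Sy ≈ 0.21

A = 100 km² = 1 × 10^8 m²
ΔV = 0.273 km³ = 2.73 × 10^8 m³
Sy = ΔV / (A × Δh) = 2.73 × 10^8 m³ / (1 × 10^8 m² × 13 m) = 0.21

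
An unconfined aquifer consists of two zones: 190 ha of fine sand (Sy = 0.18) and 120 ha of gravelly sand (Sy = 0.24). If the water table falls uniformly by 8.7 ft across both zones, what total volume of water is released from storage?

A₁ = 190 ha = 1.9 × 10^6 m²; A₂ = 120 ha = 1.2 × 10^6 m²
Δh = 8.7 ft = 2.652 m
ΔV₁ = 0.18 × 1.9 × 10^6 × 2.652 = 9.069 × 10^5 m³
ΔV₂ = 0.24 × 1.2 × 10^6 × 2.652 = 7.637 × 10^5 m³
ΔV = ΔV₁ + ΔV₂ = 1.671 × 10^6 m³

ΔV ≈ 1.67 × 10^6 m³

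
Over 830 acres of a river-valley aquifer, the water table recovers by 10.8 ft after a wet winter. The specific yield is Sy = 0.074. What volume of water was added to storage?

A = 830 acres = 3.359 × 10^6 m²
Δh = 10.8 ft = 3.292 m
ΔV = Sy × A × Δh = 0.074 × 3.359 × 10^6 m² × 3.292 m = 8.182 × 10^5 m³

ΔV ≈ 8.18 × 10^5 m³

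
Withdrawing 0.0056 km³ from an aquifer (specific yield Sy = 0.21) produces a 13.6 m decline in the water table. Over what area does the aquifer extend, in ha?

A ≈ 196 ha

ΔV = 0.0056 km³ = 5.6 × 10^6 m³
A = ΔV / (Sy × Δh) = 5.6 × 10^6 / (0.21 × 13.6) = 1.961 × 10^6 m²
A = 1.961 × 10^6 m² = 196.1 ha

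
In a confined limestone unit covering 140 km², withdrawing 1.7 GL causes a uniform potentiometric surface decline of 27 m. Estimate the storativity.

S ≈ 4.5 × 10^-4

A = 140 km² = 1.4 × 10^8 m²
ΔV = 1.7 GL = 1.7 × 10^6 m³
S = ΔV / (A × Δh) = 1.7 × 10^6 m³ / (1.4 × 10^8 m² × 27 m) = 4.497 × 10^-4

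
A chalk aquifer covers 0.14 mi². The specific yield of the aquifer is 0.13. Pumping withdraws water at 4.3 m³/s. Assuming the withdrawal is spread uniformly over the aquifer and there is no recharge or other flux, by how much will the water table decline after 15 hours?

Δh ≈ 4.93 m

A = 0.14 mi² = 3.626 × 10^5 m²
Q = 4.3 m³/s = 3.715 × 10^5 m³/d
t = 15 hours = 0.625 d
ΔV = Q × t = 3.715 × 10^5 m³/d × 0.625 d = 2.322 × 10^5 m³
Δh = ΔV / (Sy × A) = 2.322 × 10^5 / (0.13 × 3.626 × 10^5) = 4.926 m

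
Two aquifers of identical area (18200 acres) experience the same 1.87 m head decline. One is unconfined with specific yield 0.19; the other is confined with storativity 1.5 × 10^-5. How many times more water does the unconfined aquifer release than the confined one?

ΔV_u / ΔV_c ≈ 12700

A = 18200 acres = 7.365 × 10^7 m²
Unconfined: ΔV_u = Sy × A × Δh = 0.19 × 7.365 × 10^7 × 1.87 = 2.617 × 10^7 m³
Confined: ΔV_c = S × A × Δh = 1.5 × 10^-5 × 7.365 × 10^7 × 1.87 = 2066 m³
Ratio = ΔV_u / ΔV_c = Sy / S = 0.19 / 1.5 × 10^-5 = 12670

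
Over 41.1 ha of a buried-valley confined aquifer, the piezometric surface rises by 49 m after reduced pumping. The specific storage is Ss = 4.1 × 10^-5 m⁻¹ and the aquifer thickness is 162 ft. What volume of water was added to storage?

ΔV ≈ 40800 m³

b = 162 ft = 49.38 m
S = Ss × b = 4.1 × 10^-5 m⁻¹ × 49.38 m = 2.024 × 10^-3
A = 41.1 ha = 4.11 × 10^5 m²
ΔV = S × A × Δh = 0.002024 × 4.11 × 10^5 m² × 49 m = 40770 m³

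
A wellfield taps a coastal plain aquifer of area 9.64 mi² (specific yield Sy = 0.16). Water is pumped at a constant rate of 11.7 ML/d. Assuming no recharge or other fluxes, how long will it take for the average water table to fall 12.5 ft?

t ≈ 1300 days

A = 9.64 mi² = 2.497 × 10^7 m²
Δh = 12.5 ft = 3.81 m
ΔV = Sy × A × Δh = 0.16 × 2.497 × 10^7 × 3.81 = 1.522 × 10^7 m³
Q = 11.7 ML/d = 11700 m³/d
t = ΔV / Q = 1.522 × 10^7 m³ / 11700 m³/d = 1301 d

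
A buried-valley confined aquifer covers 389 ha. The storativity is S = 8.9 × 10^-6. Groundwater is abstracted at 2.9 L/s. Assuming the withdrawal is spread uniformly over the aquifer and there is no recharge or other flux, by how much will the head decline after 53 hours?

A = 389 ha = 3.89 × 10^6 m²
Q = 2.9 L/s = 250.6 m³/d
t = 53 hours = 2.208 d
ΔV = Q × t = 250.6 m³/d × 2.208 d = 553.3 m³
Δh = ΔV / (S × A) = 553.3 / (8.9 × 10^-6 × 3.89 × 10^6) = 15.98 m

Δh ≈ 16 m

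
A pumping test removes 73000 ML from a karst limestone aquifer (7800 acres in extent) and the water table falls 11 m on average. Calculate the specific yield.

A = 7800 acres = 3.157 × 10^7 m²
ΔV = 73000 ML = 7.3 × 10^7 m³
Sy = ΔV / (A × Δh) = 7.3 × 10^7 m³ / (3.157 × 10^7 m² × 11 m) = 0.2102

Sy ≈ 0.21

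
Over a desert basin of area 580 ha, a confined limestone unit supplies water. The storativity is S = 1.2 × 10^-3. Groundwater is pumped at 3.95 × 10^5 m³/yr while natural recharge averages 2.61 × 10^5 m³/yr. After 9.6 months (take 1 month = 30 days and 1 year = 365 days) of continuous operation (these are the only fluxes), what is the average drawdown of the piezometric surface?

A = 580 ha = 5.8 × 10^6 m²
Net abstraction = 3.95 × 10^5 − 2.61 × 10^5 = 1.34 × 10^5 m³/yr
Q_net = 1.34 × 10^5 m³/yr = 367.1 m³/d
t = 9.6 months = 288 d
ΔV = Q × t = 367.1 m³/d × 288 d = 1.057 × 10^5 m³
Δh = ΔV / (S × A) = 1.057 × 10^5 / (0.0012 × 5.8 × 10^6) = 15.19 m

Δh ≈ 15.2 m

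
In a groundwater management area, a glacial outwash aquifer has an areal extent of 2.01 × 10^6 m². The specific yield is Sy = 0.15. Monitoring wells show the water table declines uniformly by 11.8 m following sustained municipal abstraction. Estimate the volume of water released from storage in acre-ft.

ΔV = Sy × A × Δh = 0.15 × 2.01 × 10^6 m² × 11.8 m = 3.558 × 10^6 m³
ΔV = 3.558 × 10^6 m³ = 2884 acre-ft

ΔV ≈ 2880 acre-ft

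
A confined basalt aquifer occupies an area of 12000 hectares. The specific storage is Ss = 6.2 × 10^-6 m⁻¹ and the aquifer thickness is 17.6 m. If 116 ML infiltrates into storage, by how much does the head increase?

Δh ≈ 8.86 m

S = Ss × b = 6.2 × 10^-6 m⁻¹ × 17.6 m = 1.091 × 10^-4
A = 12000 hectares = 1.2 × 10^8 m²
ΔV = 116 ML = 1.16 × 10^5 m³
Δh = ΔV / (S × A) = 1.16 × 10^5 m³ / (1.091 × 10^-4 × 1.2 × 10^8 m²) = 8.859 m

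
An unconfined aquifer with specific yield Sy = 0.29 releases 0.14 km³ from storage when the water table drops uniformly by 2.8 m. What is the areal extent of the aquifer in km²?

ΔV = 0.14 km³ = 1.4 × 10^8 m³
A = ΔV / (Sy × Δh) = 1.4 × 10^8 / (0.29 × 2.8) = 1.724 × 10^8 m²
A = 1.724 × 10^8 m² = 172.4 km²

A ≈ 172 km²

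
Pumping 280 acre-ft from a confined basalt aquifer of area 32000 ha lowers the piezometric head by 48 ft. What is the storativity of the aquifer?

S ≈ 7.4 × 10^-5

A = 32000 ha = 3.2 × 10^8 m²
Δh = 48 ft = 14.63 m
ΔV = 280 acre-ft = 3.454 × 10^5 m³
S = ΔV / (A × Δh) = 3.454 × 10^5 m³ / (3.2 × 10^8 m² × 14.63 m) = 7.377 × 10^-5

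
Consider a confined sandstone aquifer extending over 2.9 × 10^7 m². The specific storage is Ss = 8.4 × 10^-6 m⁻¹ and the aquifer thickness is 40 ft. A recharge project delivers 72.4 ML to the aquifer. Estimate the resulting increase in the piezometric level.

Δh ≈ 24.4 m

b = 40 ft = 12.19 m
S = Ss × b = 8.4 × 10^-6 m⁻¹ × 12.19 m = 1.024 × 10^-4
ΔV = 72.4 ML = 72400 m³
Δh = ΔV / (S × A) = 72400 m³ / (1.024 × 10^-4 × 2.9 × 10^7 m²) = 24.38 m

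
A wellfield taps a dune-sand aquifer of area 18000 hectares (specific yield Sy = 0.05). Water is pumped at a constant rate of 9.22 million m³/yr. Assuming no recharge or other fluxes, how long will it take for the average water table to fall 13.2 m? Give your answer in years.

t ≈ 12.9 years

A = 18000 hectares = 1.8 × 10^8 m²
ΔV = Sy × A × Δh = 0.05 × 1.8 × 10^8 × 13.2 = 1.188 × 10^8 m³
Q = 9.22 million m³/yr = 25260 m³/d
t = ΔV / Q = 1.188 × 10^8 m³ / 25260 m³/d = 4703 d
t = 4703 d ≈ 12.89 years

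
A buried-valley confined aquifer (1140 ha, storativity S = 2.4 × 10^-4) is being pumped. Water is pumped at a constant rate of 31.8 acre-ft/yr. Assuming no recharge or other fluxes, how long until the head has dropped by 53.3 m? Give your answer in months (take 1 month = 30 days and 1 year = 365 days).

t ≈ 45.2 months

A = 1140 ha = 1.14 × 10^7 m²
ΔV = S × A × Δh = 2.4 × 10^-4 × 1.14 × 10^7 × 53.3 = 1.458 × 10^5 m³
Q = 31.8 acre-ft/yr = 107.5 m³/d
t = ΔV / Q = 1.458 × 10^5 m³ / 107.5 m³/d = 1357 d
t = 1357 d ≈ 45.23 months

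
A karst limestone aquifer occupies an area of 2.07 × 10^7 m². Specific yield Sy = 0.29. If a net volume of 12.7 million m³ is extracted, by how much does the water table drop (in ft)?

ΔV = 12.7 million m³ = 1.27 × 10^7 m³
Δh = ΔV / (Sy × A) = 1.27 × 10^7 m³ / (0.29 × 2.07 × 10^7 m²) = 2.116 m
Δh = 2.116 m = 6.941 ft

Δh ≈ 6.94 ft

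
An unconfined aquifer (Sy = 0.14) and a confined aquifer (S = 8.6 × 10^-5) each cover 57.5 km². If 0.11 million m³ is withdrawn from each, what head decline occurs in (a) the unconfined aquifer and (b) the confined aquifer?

Δh_u ≈ 0.0137 m; Δh_c ≈ 22.2 m

A = 57.5 km² = 5.75 × 10^7 m²
ΔV = 0.11 million m³ = 1.1 × 10^5 m³
Unconfined: Δh_u = ΔV/(Sy·A) = 1.1 × 10^5/(0.14 × 5.75 × 10^7) = 0.01366 m
Confined: Δh_c = ΔV/(S·A) = 1.1 × 10^5/(8.6 × 10^-5 × 5.75 × 10^7) = 22.24 m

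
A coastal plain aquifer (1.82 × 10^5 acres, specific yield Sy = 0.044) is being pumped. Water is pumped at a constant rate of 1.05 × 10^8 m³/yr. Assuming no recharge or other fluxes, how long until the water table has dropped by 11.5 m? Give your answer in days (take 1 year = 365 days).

A = 1.82 × 10^5 acres = 7.365 × 10^8 m²
ΔV = Sy × A × Δh = 0.044 × 7.365 × 10^8 × 11.5 = 3.727 × 10^8 m³
Q = 1.05 × 10^8 m³/yr = 2.877 × 10^5 m³/d
t = ΔV / Q = 3.727 × 10^8 m³ / 2.877 × 10^5 m³/d = 1296 d

t ≈ 1300 days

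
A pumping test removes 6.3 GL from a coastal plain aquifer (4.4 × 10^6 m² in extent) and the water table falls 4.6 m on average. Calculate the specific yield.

Sy ≈ 0.31

ΔV = 6.3 GL = 6.3 × 10^6 m³
Sy = ΔV / (A × Δh) = 6.3 × 10^6 m³ / (4.4 × 10^6 m² × 4.6 m) = 0.3113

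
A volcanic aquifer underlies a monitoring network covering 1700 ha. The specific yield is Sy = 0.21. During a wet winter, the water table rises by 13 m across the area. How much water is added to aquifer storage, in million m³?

ΔV ≈ 46.4 million m³

A = 1700 ha = 1.7 × 10^7 m²
ΔV = Sy × A × Δh = 0.21 × 1.7 × 10^7 m² × 13 m = 4.641 × 10^7 m³
ΔV = 4.641 × 10^7 m³ = 46.41 million m³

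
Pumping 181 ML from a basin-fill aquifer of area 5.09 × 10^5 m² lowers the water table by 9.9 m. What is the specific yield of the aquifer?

Sy ≈ 0.036

ΔV = 181 ML = 1.81 × 10^5 m³
Sy = ΔV / (A × Δh) = 1.81 × 10^5 m³ / (5.09 × 10^5 m² × 9.9 m) = 0.03592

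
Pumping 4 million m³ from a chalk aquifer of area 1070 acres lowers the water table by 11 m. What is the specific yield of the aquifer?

A = 1070 acres = 4.33 × 10^6 m²
ΔV = 4 million m³ = 4 × 10^6 m³
Sy = ΔV / (A × Δh) = 4 × 10^6 m³ / (4.33 × 10^6 m² × 11 m) = 0.08398

Sy ≈ 0.084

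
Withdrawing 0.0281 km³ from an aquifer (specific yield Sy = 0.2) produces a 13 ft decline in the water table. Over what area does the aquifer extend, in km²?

A ≈ 35.5 km²

Δh = 13 ft = 3.962 m
ΔV = 0.0281 km³ = 2.81 × 10^7 m³
A = ΔV / (Sy × Δh) = 2.81 × 10^7 / (0.2 × 3.962) = 3.546 × 10^7 m²
A = 3.546 × 10^7 m² = 35.46 km²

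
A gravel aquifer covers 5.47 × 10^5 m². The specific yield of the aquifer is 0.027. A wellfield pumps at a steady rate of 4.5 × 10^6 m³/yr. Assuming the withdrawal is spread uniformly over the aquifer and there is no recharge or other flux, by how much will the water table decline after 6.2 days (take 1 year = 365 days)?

Δh ≈ 5.18 m

Q = 4.5 × 10^6 m³/yr = 12330 m³/d
ΔV = Q × t = 12330 m³/d × 6.2 d = 76440 m³
Δh = ΔV / (Sy × A) = 76440 / (0.027 × 5.47 × 10^5) = 5.176 m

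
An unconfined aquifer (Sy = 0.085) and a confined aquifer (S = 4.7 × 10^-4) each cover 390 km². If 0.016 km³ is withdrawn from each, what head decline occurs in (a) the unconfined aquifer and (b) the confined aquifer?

Δh_u ≈ 0.483 m; Δh_c ≈ 87.3 m

A = 390 km² = 3.9 × 10^8 m²
ΔV = 0.016 km³ = 1.6 × 10^7 m³
Unconfined: Δh_u = ΔV/(Sy·A) = 1.6 × 10^7/(0.085 × 3.9 × 10^8) = 0.4827 m
Confined: Δh_c = ΔV/(S·A) = 1.6 × 10^7/(4.7 × 10^-4 × 3.9 × 10^8) = 87.29 m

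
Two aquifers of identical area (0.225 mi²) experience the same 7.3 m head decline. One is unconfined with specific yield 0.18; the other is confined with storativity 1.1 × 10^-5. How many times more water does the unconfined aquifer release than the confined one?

ΔV_u / ΔV_c ≈ 16400

A = 0.225 mi² = 5.827 × 10^5 m²
Unconfined: ΔV_u = Sy × A × Δh = 0.18 × 5.827 × 10^5 × 7.3 = 7.657 × 10^5 m³
Confined: ΔV_c = S × A × Δh = 1.1 × 10^-5 × 5.827 × 10^5 × 7.3 = 46.79 m³
Ratio = ΔV_u / ΔV_c = Sy / S = 0.18 / 1.1 × 10^-5 = 16360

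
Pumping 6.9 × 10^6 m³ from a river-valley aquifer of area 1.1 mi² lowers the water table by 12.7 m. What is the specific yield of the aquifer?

A = 1.1 mi² = 2.849 × 10^6 m²
Sy = ΔV / (A × Δh) = 6.9 × 10^6 m³ / (2.849 × 10^6 m² × 12.7 m) = 0.1907

Sy ≈ 0.19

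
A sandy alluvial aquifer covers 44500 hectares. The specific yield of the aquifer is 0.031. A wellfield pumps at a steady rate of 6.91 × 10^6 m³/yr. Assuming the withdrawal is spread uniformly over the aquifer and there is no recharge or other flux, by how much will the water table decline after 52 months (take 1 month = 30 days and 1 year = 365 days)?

A = 44500 hectares = 4.45 × 10^8 m²
Q = 6.91 × 10^6 m³/yr = 18930 m³/d
t = 52 months = 1560 d
ΔV = Q × t = 18930 m³/d × 1560 d = 2.953 × 10^7 m³
Δh = ΔV / (Sy × A) = 2.953 × 10^7 / (0.031 × 4.45 × 10^8) = 2.141 m

Δh ≈ 2.14 m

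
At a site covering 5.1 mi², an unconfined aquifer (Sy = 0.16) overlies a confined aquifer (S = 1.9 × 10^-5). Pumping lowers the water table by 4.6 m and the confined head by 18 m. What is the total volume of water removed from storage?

ΔV ≈ 9.73 × 10^6 m³

A = 5.1 mi² = 1.321 × 10^7 m²
Unconfined: ΔV_u = Sy × A × Δh_u = 0.16 × 1.321 × 10^7 × 4.6 = 9.722 × 10^6 m³
Confined: ΔV_c = S × A × Δh_c = 1.9 × 10^-5 × 1.321 × 10^7 × 18 = 4517 m³
Total ΔV = 9.722 × 10^6 + 4517 = 9.726 × 10^6 m³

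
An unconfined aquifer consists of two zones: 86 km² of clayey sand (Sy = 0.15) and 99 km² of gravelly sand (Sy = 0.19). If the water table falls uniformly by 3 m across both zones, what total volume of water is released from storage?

A₁ = 86 km² = 8.6 × 10^7 m²; A₂ = 99 km² = 9.9 × 10^7 m²
ΔV₁ = 0.15 × 8.6 × 10^7 × 3 = 3.87 × 10^7 m³
ΔV₂ = 0.19 × 9.9 × 10^7 × 3 = 5.643 × 10^7 m³
ΔV = ΔV₁ + ΔV₂ = 9.513 × 10^7 m³

ΔV ≈ 9.51 × 10^7 m³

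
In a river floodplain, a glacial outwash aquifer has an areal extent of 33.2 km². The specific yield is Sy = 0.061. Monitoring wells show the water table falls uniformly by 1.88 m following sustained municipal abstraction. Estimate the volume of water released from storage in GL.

A = 33.2 km² = 3.32 × 10^7 m²
ΔV = Sy × A × Δh = 0.061 × 3.32 × 10^7 m² × 1.88 m = 3.807 × 10^6 m³
ΔV = 3.807 × 10^6 m³ = 3.807 GL

ΔV ≈ 3.81 GL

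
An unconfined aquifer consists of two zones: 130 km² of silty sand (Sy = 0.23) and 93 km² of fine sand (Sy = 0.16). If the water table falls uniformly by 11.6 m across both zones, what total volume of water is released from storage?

ΔV ≈ 5.19 × 10^8 m³

A₁ = 130 km² = 1.3 × 10^8 m²; A₂ = 93 km² = 9.3 × 10^7 m²
ΔV₁ = 0.23 × 1.3 × 10^8 × 11.6 = 3.468 × 10^8 m³
ΔV₂ = 0.16 × 9.3 × 10^7 × 11.6 = 1.726 × 10^8 m³
ΔV = ΔV₁ + ΔV₂ = 5.194 × 10^8 m³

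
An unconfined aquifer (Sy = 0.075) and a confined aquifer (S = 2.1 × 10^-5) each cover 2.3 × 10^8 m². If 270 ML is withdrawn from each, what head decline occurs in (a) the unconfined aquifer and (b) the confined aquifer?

ΔV = 270 ML = 2.7 × 10^5 m³
Unconfined: Δh_u = ΔV/(Sy·A) = 2.7 × 10^5/(0.075 × 2.3 × 10^8) = 0.01565 m
Confined: Δh_c = ΔV/(S·A) = 2.7 × 10^5/(2.1 × 10^-5 × 2.3 × 10^8) = 55.9 m

Δh_u ≈ 0.0157 m; Δh_c ≈ 55.9 m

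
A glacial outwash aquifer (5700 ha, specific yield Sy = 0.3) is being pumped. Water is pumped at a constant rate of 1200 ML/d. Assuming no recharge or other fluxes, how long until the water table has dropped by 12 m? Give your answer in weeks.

t ≈ 24.4 weeks

A = 5700 ha = 5.7 × 10^7 m²
ΔV = Sy × A × Δh = 0.3 × 5.7 × 10^7 × 12 = 2.052 × 10^8 m³
Q = 1200 ML/d = 1.2 × 10^6 m³/d
t = ΔV / Q = 2.052 × 10^8 m³ / 1.2 × 10^6 m³/d = 171 d
t = 171 d ≈ 24.43 weeks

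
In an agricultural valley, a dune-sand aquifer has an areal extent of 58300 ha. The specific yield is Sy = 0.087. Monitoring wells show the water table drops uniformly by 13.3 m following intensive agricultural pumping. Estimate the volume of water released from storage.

ΔV ≈ 6.75 × 10^8 m³

A = 58300 ha = 5.83 × 10^8 m²
ΔV = Sy × A × Δh = 0.087 × 5.83 × 10^8 m² × 13.3 m = 6.746 × 10^8 m³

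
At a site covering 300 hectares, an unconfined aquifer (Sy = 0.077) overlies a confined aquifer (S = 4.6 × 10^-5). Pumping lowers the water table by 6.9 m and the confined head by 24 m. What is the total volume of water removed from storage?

A = 300 hectares = 3 × 10^6 m²
Unconfined: ΔV_u = Sy × A × Δh_u = 0.077 × 3 × 10^6 × 6.9 = 1.594 × 10^6 m³
Confined: ΔV_c = S × A × Δh_c = 4.6 × 10^-5 × 3 × 10^6 × 24 = 3312 m³
Total ΔV = 1.594 × 10^6 + 3312 = 1.597 × 10^6 m³

ΔV ≈ 1.6 × 10^6 m³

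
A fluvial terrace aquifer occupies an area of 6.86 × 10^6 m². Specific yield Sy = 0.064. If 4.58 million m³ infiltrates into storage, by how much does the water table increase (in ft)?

Δh ≈ 34.2 ft

ΔV = 4.58 million m³ = 4.58 × 10^6 m³
Δh = ΔV / (Sy × A) = 4.58 × 10^6 m³ / (0.064 × 6.86 × 10^6 m²) = 10.43 m
Δh = 10.43 m = 34.23 ft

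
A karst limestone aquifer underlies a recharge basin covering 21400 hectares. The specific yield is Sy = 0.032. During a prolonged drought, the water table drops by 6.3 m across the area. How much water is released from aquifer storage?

A = 21400 hectares = 2.14 × 10^8 m²
ΔV = Sy × A × Δh = 0.032 × 2.14 × 10^8 m² × 6.3 m = 4.314 × 10^7 m³

ΔV ≈ 4.31 × 10^7 m³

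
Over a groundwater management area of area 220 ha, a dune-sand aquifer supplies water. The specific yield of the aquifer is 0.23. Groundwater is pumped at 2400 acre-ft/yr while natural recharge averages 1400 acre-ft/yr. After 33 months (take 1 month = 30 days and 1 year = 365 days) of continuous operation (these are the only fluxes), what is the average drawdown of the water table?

Δh ≈ 6.61 m

A = 220 ha = 2.2 × 10^6 m²
Net abstraction = 2400 − 1400 = 1000 acre-ft/yr
Q_net = 1000 acre-ft/yr = 3379 m³/d
t = 33 months = 990 d
ΔV = Q × t = 3379 m³/d × 990 d = 3.346 × 10^6 m³
Δh = ΔV / (Sy × A) = 3.346 × 10^6 / (0.23 × 2.2 × 10^6) = 6.612 m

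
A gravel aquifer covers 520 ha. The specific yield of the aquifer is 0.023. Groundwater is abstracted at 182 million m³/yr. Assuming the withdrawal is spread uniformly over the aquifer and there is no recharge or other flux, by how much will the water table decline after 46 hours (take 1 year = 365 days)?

A = 520 ha = 5.2 × 10^6 m²
Q = 182 million m³/yr = 4.986 × 10^5 m³/d
t = 46 hours = 1.917 d
ΔV = Q × t = 4.986 × 10^5 m³/d × 1.917 d = 9.557 × 10^5 m³
Δh = ΔV / (Sy × A) = 9.557 × 10^5 / (0.023 × 5.2 × 10^6) = 7.991 m

Δh ≈ 7.99 m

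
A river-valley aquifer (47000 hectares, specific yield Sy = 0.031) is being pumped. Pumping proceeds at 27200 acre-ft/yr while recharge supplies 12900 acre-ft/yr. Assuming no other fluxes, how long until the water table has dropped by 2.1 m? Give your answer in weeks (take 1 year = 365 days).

A = 47000 hectares = 4.7 × 10^8 m²
ΔV = Sy × A × Δh = 0.031 × 4.7 × 10^8 × 2.1 = 3.06 × 10^7 m³
Net withdrawal = 27200 − 12900 = 14300 acre-ft/yr = 48330 m³/d
t = ΔV / Q = 3.06 × 10^7 m³ / 48330 m³/d = 633.1 d
t = 633.1 d ≈ 90.45 weeks

t ≈ 90.4 weeks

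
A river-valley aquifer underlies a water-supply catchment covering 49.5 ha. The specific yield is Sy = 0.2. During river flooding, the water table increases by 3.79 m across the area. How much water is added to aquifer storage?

A = 49.5 ha = 4.95 × 10^5 m²
ΔV = Sy × A × Δh = 0.2 × 4.95 × 10^5 m² × 3.79 m = 3.752 × 10^5 m³

ΔV ≈ 3.75 × 10^5 m³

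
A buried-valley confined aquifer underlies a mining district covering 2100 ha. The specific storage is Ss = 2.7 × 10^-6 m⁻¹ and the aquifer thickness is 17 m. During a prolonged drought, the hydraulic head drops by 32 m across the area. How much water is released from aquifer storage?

ΔV ≈ 30800 m³

S = Ss × b = 2.7 × 10^-6 m⁻¹ × 17 m = 4.59 × 10^-5
A = 2100 ha = 2.1 × 10^7 m²
ΔV = S × A × Δh = 4.59 × 10^-5 × 2.1 × 10^7 m² × 32 m = 30840 m³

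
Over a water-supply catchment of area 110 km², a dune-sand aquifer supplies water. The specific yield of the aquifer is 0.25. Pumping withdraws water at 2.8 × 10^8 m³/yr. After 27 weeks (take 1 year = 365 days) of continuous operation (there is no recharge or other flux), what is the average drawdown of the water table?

A = 110 km² = 1.1 × 10^8 m²
Q = 2.8 × 10^8 m³/yr = 7.671 × 10^5 m³/d
t = 27 weeks = 189 d
ΔV = Q × t = 7.671 × 10^5 m³/d × 189 d = 1.45 × 10^8 m³
Δh = ΔV / (Sy × A) = 1.45 × 10^8 / (0.25 × 1.1 × 10^8) = 5.272 m

Δh ≈ 5.27 m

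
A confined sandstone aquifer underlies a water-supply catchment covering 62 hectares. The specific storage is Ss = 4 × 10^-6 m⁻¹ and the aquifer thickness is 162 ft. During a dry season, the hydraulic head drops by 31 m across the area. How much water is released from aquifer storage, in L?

ΔV ≈ 3.8 × 10^6 L

b = 162 ft = 49.38 m
S = Ss × b = 4 × 10^-6 m⁻¹ × 49.38 m = 1.975 × 10^-4
A = 62 hectares = 6.2 × 10^5 m²
ΔV = S × A × Δh = 1.975 × 10^-4 × 6.2 × 10^5 m² × 31 m = 3796 m³
ΔV = 3796 m³ = 3.796 × 10^6 L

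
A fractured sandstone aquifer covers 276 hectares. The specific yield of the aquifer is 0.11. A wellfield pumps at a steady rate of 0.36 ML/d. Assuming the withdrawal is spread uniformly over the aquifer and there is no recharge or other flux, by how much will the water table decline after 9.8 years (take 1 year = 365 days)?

A = 276 hectares = 2.76 × 10^6 m²
Q = 0.36 ML/d = 360 m³/d
t = 9.8 years = 3577 d
ΔV = Q × t = 360 m³/d × 3577 d = 1.288 × 10^6 m³
Δh = ΔV / (Sy × A) = 1.288 × 10^6 / (0.11 × 2.76 × 10^6) = 4.242 m

Δh ≈ 4.24 m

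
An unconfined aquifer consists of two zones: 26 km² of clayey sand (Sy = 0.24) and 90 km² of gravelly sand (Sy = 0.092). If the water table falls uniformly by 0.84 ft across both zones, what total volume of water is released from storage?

ΔV ≈ 3.72 × 10^6 m³

A₁ = 26 km² = 2.6 × 10^7 m²; A₂ = 90 km² = 9 × 10^7 m²
Δh = 0.84 ft = 0.256 m
ΔV₁ = 0.24 × 2.6 × 10^7 × 0.256 = 1.598 × 10^6 m³
ΔV₂ = 0.092 × 9 × 10^7 × 0.256 = 2.12 × 10^6 m³
ΔV = ΔV₁ + ΔV₂ = 3.718 × 10^6 m³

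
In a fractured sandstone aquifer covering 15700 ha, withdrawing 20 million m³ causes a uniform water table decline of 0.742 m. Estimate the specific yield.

Sy ≈ 0.17

A = 15700 ha = 1.57 × 10^8 m²
ΔV = 20 million m³ = 2 × 10^7 m³
Sy = ΔV / (A × Δh) = 2 × 10^7 m³ / (1.57 × 10^8 m² × 0.742 m) = 0.1717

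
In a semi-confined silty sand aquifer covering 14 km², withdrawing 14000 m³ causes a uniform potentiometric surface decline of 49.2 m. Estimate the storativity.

A = 14 km² = 1.4 × 10^7 m²
S = ΔV / (A × Δh) = 14000 m³ / (1.4 × 10^7 m² × 49.2 m) = 2.033 × 10^-5

S ≈ 2 × 10^-5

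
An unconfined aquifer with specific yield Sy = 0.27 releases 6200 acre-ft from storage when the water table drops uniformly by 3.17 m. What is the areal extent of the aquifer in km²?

ΔV = 6200 acre-ft = 7.648 × 10^6 m³
A = ΔV / (Sy × Δh) = 7.648 × 10^6 / (0.27 × 3.17) = 8.935 × 10^6 m²
A = 8.935 × 10^6 m² = 8.935 km²

A ≈ 8.94 km²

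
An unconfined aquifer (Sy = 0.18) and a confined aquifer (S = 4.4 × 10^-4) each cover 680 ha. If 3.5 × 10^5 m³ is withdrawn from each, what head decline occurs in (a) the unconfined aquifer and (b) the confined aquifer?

A = 680 ha = 6.8 × 10^6 m²
Unconfined: Δh_u = ΔV/(Sy·A) = 3.5 × 10^5/(0.18 × 6.8 × 10^6) = 0.2859 m
Confined: Δh_c = ΔV/(S·A) = 3.5 × 10^5/(4.4 × 10^-4 × 6.8 × 10^6) = 117 m

Δh_u ≈ 0.286 m; Δh_c ≈ 117 m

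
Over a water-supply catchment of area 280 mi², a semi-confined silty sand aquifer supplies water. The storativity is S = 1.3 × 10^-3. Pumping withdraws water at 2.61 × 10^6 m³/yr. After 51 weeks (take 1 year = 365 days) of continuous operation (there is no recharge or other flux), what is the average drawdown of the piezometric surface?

A = 280 mi² = 7.252 × 10^8 m²
Q = 2.61 × 10^6 m³/yr = 7151 m³/d
t = 51 weeks = 357 d
ΔV = Q × t = 7151 m³/d × 357 d = 2.553 × 10^6 m³
Δh = ΔV / (S × A) = 2.553 × 10^6 / (0.0013 × 7.252 × 10^8) = 2.708 m

Δh ≈ 2.71 m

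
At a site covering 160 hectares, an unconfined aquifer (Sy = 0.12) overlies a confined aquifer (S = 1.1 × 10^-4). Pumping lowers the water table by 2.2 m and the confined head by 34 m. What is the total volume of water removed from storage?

ΔV ≈ 4.28 × 10^5 m³

A = 160 hectares = 1.6 × 10^6 m²
Unconfined: ΔV_u = Sy × A × Δh_u = 0.12 × 1.6 × 10^6 × 2.2 = 4.224 × 10^5 m³
Confined: ΔV_c = S × A × Δh_c = 1.1 × 10^-4 × 1.6 × 10^6 × 34 = 5984 m³
Total ΔV = 4.224 × 10^5 + 5984 = 4.284 × 10^5 m³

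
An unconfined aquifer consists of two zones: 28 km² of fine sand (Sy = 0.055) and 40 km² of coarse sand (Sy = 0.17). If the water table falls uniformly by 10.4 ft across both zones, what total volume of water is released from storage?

A₁ = 28 km² = 2.8 × 10^7 m²; A₂ = 40 km² = 4 × 10^7 m²
Δh = 10.4 ft = 3.17 m
ΔV₁ = 0.055 × 2.8 × 10^7 × 3.17 = 4.882 × 10^6 m³
ΔV₂ = 0.17 × 4 × 10^7 × 3.17 = 2.156 × 10^7 m³
ΔV = ΔV₁ + ΔV₂ = 2.644 × 10^7 m³

ΔV ≈ 2.64 × 10^7 m³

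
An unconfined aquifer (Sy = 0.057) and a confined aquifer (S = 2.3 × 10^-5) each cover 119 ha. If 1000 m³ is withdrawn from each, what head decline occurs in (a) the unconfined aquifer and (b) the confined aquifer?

A = 119 ha = 1.19 × 10^6 m²
Unconfined: Δh_u = ΔV/(Sy·A) = 1000/(0.057 × 1.19 × 10^6) = 0.01474 m
Confined: Δh_c = ΔV/(S·A) = 1000/(2.3 × 10^-5 × 1.19 × 10^6) = 36.54 m

Δh_u ≈ 0.0147 m; Δh_c ≈ 36.5 m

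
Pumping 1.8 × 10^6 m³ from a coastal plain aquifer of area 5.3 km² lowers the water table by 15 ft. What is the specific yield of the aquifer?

Sy ≈ 0.074

A = 5.3 km² = 5.3 × 10^6 m²
Δh = 15 ft = 4.572 m
Sy = ΔV / (A × Δh) = 1.8 × 10^6 m³ / (5.3 × 10^6 m² × 4.572 m) = 0.07428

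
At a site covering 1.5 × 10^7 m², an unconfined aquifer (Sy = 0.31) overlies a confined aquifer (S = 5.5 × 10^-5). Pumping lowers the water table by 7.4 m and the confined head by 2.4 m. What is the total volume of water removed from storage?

Unconfined: ΔV_u = Sy × A × Δh_u = 0.31 × 1.5 × 10^7 × 7.4 = 3.441 × 10^7 m³
Confined: ΔV_c = S × A × Δh_c = 5.5 × 10^-5 × 1.5 × 10^7 × 2.4 = 1980 m³
Total ΔV = 3.441 × 10^7 + 1980 = 3.441 × 10^7 m³

ΔV ≈ 3.44 × 10^7 m³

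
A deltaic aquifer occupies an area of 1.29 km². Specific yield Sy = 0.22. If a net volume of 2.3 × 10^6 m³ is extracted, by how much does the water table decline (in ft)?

A = 1.29 km² = 1.29 × 10^6 m²
Δh = ΔV / (Sy × A) = 2.3 × 10^6 m³ / (0.22 × 1.29 × 10^6 m²) = 8.104 m
Δh = 8.104 m = 26.59 ft

Δh ≈ 26.6 ft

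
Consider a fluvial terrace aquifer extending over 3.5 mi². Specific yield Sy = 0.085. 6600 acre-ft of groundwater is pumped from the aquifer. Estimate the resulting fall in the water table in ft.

Δh ≈ 34.7 ft

A = 3.5 mi² = 9.065 × 10^6 m²
ΔV = 6600 acre-ft = 8.141 × 10^6 m³
Δh = ΔV / (Sy × A) = 8.141 × 10^6 m³ / (0.085 × 9.065 × 10^6 m²) = 10.57 m
Δh = 10.57 m = 34.66 ft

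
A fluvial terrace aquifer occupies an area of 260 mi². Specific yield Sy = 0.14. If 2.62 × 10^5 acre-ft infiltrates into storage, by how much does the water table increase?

A = 260 mi² = 6.734 × 10^8 m²
ΔV = 2.62 × 10^5 acre-ft = 3.232 × 10^8 m³
Δh = ΔV / (Sy × A) = 3.232 × 10^8 m³ / (0.14 × 6.734 × 10^8 m²) = 3.428 m

Δh ≈ 3.43 m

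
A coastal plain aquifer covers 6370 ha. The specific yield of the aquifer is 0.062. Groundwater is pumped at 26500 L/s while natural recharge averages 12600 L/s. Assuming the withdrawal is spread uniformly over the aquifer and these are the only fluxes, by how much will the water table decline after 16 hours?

Δh ≈ 0.203 m

A = 6370 ha = 6.37 × 10^7 m²
Net abstraction = 26500 − 12600 = 13900 L/s
Q_net = 13900 L/s = 1.201 × 10^6 m³/d
t = 16 hours = 0.6667 d
ΔV = Q × t = 1.201 × 10^6 m³/d × 0.6667 d = 8.006 × 10^5 m³
Δh = ΔV / (Sy × A) = 8.006 × 10^5 / (0.062 × 6.37 × 10^7) = 0.2027 m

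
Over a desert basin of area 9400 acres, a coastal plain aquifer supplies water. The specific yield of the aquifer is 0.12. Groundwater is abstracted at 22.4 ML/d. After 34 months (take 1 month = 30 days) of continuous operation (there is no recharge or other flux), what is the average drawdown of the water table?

Δh ≈ 5.01 m

A = 9400 acres = 3.804 × 10^7 m²
Q = 22.4 ML/d = 22400 m³/d
t = 34 months = 1020 d
ΔV = Q × t = 22400 m³/d × 1020 d = 2.285 × 10^7 m³
Δh = ΔV / (Sy × A) = 2.285 × 10^7 / (0.12 × 3.804 × 10^7) = 5.005 m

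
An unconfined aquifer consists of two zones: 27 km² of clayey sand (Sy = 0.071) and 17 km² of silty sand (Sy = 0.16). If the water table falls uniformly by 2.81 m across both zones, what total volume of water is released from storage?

A₁ = 27 km² = 2.7 × 10^7 m²; A₂ = 17 km² = 1.7 × 10^7 m²
ΔV₁ = 0.071 × 2.7 × 10^7 × 2.81 = 5.387 × 10^6 m³
ΔV₂ = 0.16 × 1.7 × 10^7 × 2.81 = 7.643 × 10^6 m³
ΔV = ΔV₁ + ΔV₂ = 1.303 × 10^7 m³

ΔV ≈ 1.3 × 10^7 m³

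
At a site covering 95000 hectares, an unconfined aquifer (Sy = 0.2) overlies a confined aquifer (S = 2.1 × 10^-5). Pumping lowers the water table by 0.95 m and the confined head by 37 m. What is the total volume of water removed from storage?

ΔV ≈ 1.81 × 10^8 m³

A = 95000 hectares = 9.5 × 10^8 m²
Unconfined: ΔV_u = Sy × A × Δh_u = 0.2 × 9.5 × 10^8 × 0.95 = 1.805 × 10^8 m³
Confined: ΔV_c = S × A × Δh_c = 2.1 × 10^-5 × 9.5 × 10^8 × 37 = 7.381 × 10^5 m³
Total ΔV = 1.805 × 10^8 + 7.381 × 10^5 = 1.812 × 10^8 m³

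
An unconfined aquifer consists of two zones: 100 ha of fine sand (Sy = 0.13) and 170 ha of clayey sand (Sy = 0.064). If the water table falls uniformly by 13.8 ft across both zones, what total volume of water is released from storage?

ΔV ≈ 1 × 10^6 m³

A₁ = 100 ha = 1 × 10^6 m²; A₂ = 170 ha = 1.7 × 10^6 m²
Δh = 13.8 ft = 4.206 m
ΔV₁ = 0.13 × 1 × 10^6 × 4.206 = 5.468 × 10^5 m³
ΔV₂ = 0.064 × 1.7 × 10^6 × 4.206 = 4.576 × 10^5 m³
ΔV = ΔV₁ + ΔV₂ = 1.004 × 10^6 m³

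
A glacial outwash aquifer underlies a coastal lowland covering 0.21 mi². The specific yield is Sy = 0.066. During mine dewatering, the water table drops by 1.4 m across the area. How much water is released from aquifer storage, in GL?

A = 0.21 mi² = 5.439 × 10^5 m²
ΔV = Sy × A × Δh = 0.066 × 5.439 × 10^5 m² × 1.4 m = 50260 m³
ΔV = 50260 m³ = 0.05026 GL

ΔV ≈ 0.0503 GL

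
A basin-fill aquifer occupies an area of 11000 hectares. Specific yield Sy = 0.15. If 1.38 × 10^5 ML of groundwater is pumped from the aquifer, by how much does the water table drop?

Δh ≈ 8.36 m

A = 11000 hectares = 1.1 × 10^8 m²
ΔV = 1.38 × 10^5 ML = 1.38 × 10^8 m³
Δh = ΔV / (Sy × A) = 1.38 × 10^8 m³ / (0.15 × 1.1 × 10^8 m²) = 8.364 m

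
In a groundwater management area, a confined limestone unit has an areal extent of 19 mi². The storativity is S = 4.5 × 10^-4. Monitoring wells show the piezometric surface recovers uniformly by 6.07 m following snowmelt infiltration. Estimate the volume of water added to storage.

A = 19 mi² = 4.921 × 10^7 m²
ΔV = S × A × Δh = 4.5 × 10^-4 × 4.921 × 10^7 m² × 6.07 m = 1.344 × 10^5 m³

ΔV ≈ 1.34 × 10^5 m³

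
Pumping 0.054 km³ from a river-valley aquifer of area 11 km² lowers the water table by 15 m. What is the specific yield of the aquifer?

Sy ≈ 0.33

A = 11 km² = 1.1 × 10^7 m²
ΔV = 0.054 km³ = 5.4 × 10^7 m³
Sy = ΔV / (A × Δh) = 5.4 × 10^7 m³ / (1.1 × 10^7 m² × 15 m) = 0.3273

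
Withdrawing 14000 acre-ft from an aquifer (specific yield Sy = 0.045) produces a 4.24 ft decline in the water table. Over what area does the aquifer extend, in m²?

Δh = 4.24 ft = 1.292 m
ΔV = 14000 acre-ft = 1.727 × 10^7 m³
A = ΔV / (Sy × Δh) = 1.727 × 10^7 / (0.045 × 1.292) = 2.969 × 10^8 m²

A ≈ 2.97 × 10^8 m²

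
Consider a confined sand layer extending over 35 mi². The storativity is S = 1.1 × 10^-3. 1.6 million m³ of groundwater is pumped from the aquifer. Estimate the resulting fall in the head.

Δh ≈ 16 m

A = 35 mi² = 9.065 × 10^7 m²
ΔV = 1.6 million m³ = 1.6 × 10^6 m³
Δh = ΔV / (S × A) = 1.6 × 10^6 m³ / (0.0011 × 9.065 × 10^7 m²) = 16.05 m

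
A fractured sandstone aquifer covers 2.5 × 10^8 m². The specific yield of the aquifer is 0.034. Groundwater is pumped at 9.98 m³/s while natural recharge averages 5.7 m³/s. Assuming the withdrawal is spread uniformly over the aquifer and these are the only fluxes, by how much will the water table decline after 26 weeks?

Net abstraction = 9.98 − 5.7 = 4.28 m³/s
Q_net = 4.28 m³/s = 3.698 × 10^5 m³/d
t = 26 weeks = 182 d
ΔV = Q × t = 3.698 × 10^5 m³/d × 182 d = 6.73 × 10^7 m³
Δh = ΔV / (Sy × A) = 6.73 × 10^7 / (0.034 × 2.5 × 10^8) = 7.918 m

Δh ≈ 7.92 m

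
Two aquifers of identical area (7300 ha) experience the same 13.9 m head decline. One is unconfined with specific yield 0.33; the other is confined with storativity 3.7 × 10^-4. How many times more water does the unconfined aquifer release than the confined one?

ΔV_u / ΔV_c ≈ 892

A = 7300 ha = 7.3 × 10^7 m²
Unconfined: ΔV_u = Sy × A × Δh = 0.33 × 7.3 × 10^7 × 13.9 = 3.349 × 10^8 m³
Confined: ΔV_c = S × A × Δh = 3.7 × 10^-4 × 7.3 × 10^7 × 13.9 = 3.754 × 10^5 m³
Ratio = ΔV_u / ΔV_c = Sy / S = 0.33 / 3.7 × 10^-4 = 891.9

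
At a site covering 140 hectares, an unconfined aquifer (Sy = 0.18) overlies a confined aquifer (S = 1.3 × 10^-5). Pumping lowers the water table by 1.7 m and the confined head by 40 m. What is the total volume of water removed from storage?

ΔV ≈ 4.29 × 10^5 m³

A = 140 hectares = 1.4 × 10^6 m²
Unconfined: ΔV_u = Sy × A × Δh_u = 0.18 × 1.4 × 10^6 × 1.7 = 4.284 × 10^5 m³
Confined: ΔV_c = S × A × Δh_c = 1.3 × 10^-5 × 1.4 × 10^6 × 40 = 728 m³
Total ΔV = 4.284 × 10^5 + 728 = 4.291 × 10^5 m³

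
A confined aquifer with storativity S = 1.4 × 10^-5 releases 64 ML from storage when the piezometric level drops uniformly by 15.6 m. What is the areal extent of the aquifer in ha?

ΔV = 64 ML = 64000 m³
A = ΔV / (S × Δh) = 64000 / (1.4 × 10^-5 × 15.6) = 2.93 × 10^8 m²
A = 2.93 × 10^8 m² = 29300 ha

A ≈ 29300 ha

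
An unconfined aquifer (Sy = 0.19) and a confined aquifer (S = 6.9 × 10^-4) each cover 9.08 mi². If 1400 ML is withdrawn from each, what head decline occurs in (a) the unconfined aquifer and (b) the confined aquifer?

A = 9.08 mi² = 2.352 × 10^7 m²
ΔV = 1400 ML = 1.4 × 10^6 m³
Unconfined: Δh_u = ΔV/(Sy·A) = 1.4 × 10^6/(0.19 × 2.352 × 10^7) = 0.3133 m
Confined: Δh_c = ΔV/(S·A) = 1.4 × 10^6/(6.9 × 10^-4 × 2.352 × 10^7) = 86.28 m

Δh_u ≈ 0.313 m; Δh_c ≈ 86.3 m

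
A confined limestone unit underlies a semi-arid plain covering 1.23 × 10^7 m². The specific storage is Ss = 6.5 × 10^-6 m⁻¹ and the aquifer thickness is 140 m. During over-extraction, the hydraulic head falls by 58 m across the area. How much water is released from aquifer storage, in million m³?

S = Ss × b = 6.5 × 10^-6 m⁻¹ × 140 m = 9.1 × 10^-4
ΔV = S × A × Δh = 9.1 × 10^-4 × 1.23 × 10^7 m² × 58 m = 6.492 × 10^5 m³
ΔV = 6.492 × 10^5 m³ = 0.6492 million m³

ΔV ≈ 0.649 million m³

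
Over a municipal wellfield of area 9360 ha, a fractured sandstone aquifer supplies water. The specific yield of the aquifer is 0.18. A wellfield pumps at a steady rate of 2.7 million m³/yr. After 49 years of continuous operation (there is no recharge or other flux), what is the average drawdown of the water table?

Δh ≈ 7.85 m

A = 9360 ha = 9.36 × 10^7 m²
Q = 2.7 million m³/yr = 7397 m³/d
t = 49 years = 17880 d
ΔV = Q × t = 7397 m³/d × 17880 d = 1.323 × 10^8 m³
Δh = ΔV / (Sy × A) = 1.323 × 10^8 / (0.18 × 9.36 × 10^7) = 7.853 m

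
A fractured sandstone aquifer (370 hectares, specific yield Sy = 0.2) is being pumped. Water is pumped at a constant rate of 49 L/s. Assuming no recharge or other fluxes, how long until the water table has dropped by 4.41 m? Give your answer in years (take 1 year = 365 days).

A = 370 hectares = 3.7 × 10^6 m²
ΔV = Sy × A × Δh = 0.2 × 3.7 × 10^6 × 4.41 = 3.263 × 10^6 m³
Q = 49 L/s = 4234 m³/d
t = ΔV / Q = 3.263 × 10^6 m³ / 4234 m³/d = 770.8 d
t = 770.8 d ≈ 2.112 years

t ≈ 2.11 years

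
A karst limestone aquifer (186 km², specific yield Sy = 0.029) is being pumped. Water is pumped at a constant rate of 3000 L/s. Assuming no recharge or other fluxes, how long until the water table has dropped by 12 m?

t ≈ 250 days

A = 186 km² = 1.86 × 10^8 m²
ΔV = Sy × A × Δh = 0.029 × 1.86 × 10^8 × 12 = 6.473 × 10^7 m³
Q = 3000 L/s = 2.592 × 10^5 m³/d
t = ΔV / Q = 6.473 × 10^7 m³ / 2.592 × 10^5 m³/d = 249.7 d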